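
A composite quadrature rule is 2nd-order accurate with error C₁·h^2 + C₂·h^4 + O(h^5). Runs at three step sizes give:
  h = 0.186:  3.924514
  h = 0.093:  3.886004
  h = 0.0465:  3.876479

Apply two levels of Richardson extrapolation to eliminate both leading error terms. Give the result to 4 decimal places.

First eliminate the h^2 term (factor 2^2 = 4):
  B₁ = (4·3.886004 − 3.924514)/3 = 3.873167
  B₂ = (4·3.876479 − 3.886004)/3 = 3.873304
Then eliminate the h^4 term (factor 2^4 = 16):
  (16·3.873304 − 3.873167)/15 = 3.873313

3.8733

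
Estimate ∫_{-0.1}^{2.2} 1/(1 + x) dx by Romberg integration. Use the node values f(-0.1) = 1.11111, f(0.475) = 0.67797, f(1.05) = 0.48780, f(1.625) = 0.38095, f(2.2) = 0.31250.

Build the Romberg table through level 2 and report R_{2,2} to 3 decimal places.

1.270

R_{0,0} (trapezoid, 1 panel, h=2.3000): 1.63715
R_{1,0} (trapezoid, 2 panels, h=1.1500): 1.37955
R_{2,0} (trapezoid, 4 panels, h=0.5750): 1.29865
R_{1,1} = 1.37955 + (1.37955 − 1.63715)/3 = 1.29368
R_{2,1} = 1.29865 + (1.29865 − 1.37955)/3 = 1.27168
R_{2,2} = 1.27168 + (1.27168 − 1.29368)/15 = 1.27021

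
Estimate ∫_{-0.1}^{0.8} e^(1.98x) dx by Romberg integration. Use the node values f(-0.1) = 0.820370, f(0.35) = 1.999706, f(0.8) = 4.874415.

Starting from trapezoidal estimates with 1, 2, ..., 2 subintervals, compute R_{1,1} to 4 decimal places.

R_{0,0} (trapezoid, 1 panel, h=0.9000): 2.562653
R_{1,0} (trapezoid, 2 panels, h=0.4500): 2.181194
R_{1,1} = 2.181194 + (2.181194 − 2.562653)/3 = 2.054041

2.0540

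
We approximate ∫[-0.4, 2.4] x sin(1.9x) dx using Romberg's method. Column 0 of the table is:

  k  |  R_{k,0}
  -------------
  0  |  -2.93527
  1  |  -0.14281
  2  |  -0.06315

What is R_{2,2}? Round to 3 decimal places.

-0.092

R_{1,1} = -0.14281 + (-0.14281 − (-2.93527))/3 = 0.78801
R_{2,1} = (4·(-0.06315) − (-0.14281)) / 3 = -0.03660
R_{2,2} = -0.03660 + (-0.03660 − 0.78801)/15 = -0.09157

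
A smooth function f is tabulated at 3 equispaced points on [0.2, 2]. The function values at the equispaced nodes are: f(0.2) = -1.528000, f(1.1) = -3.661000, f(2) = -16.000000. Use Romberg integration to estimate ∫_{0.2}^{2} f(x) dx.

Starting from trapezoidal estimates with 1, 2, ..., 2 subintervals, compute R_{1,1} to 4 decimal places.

-9.6516

R_{0,0} (trapezoid, 1 panel, h=1.8000): -15.775200
R_{1,0} (trapezoid, 2 panels, h=0.9000): -11.182500
R_{1,1} = -11.182500 + (-11.182500 − (-15.775200))/3 = -9.651600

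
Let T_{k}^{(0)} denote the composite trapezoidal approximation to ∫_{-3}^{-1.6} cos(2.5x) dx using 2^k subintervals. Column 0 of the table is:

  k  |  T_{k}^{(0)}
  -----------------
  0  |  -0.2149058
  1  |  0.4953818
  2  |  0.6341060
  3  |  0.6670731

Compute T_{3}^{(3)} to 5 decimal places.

Richardson extrapolation on the trapezoidal column (denominator 4−1=3):
T_{1}^{(1)} = (4·0.4953818 − (-0.2149058)) / 3 = 0.7321443
T_{2}^{(1)} = (4·0.6341060 − 0.4953818) / 3 = 0.6803474
T_{3}^{(1)} = (4·0.6670731 − 0.6341060) / 3 = 0.6780621
T_{2}^{(2)} = 0.6803474 + (0.6803474 − 0.7321443)/15 = 0.6768943
T_{3}^{(2)} = 0.6780621 + (0.6780621 − 0.6803474)/15 = 0.6779097
T_{3}^{(3)} = (64·0.6779097 − 0.6768943) / 63 = 0.6779258

0.67793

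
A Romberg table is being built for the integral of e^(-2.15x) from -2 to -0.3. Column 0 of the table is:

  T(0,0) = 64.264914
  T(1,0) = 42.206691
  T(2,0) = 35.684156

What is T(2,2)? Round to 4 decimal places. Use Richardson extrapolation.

Richardson extrapolation on the trapezoidal column (denominator 4−1=3):
T(1,1) = (4·42.206691 − 64.264914) / 3 = 34.853950
T(2,1) = 35.684156 + (35.684156 − 42.206691)/3 = 33.509978
T(2,2) = (16·33.509978 − 34.853950) / 15 = 33.420380

33.4204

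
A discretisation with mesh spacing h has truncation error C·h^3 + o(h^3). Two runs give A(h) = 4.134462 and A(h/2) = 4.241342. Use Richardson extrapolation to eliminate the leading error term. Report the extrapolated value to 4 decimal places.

The leading error scales as h^3; refining by a factor of 2 reduces it by 2^3 = 8.
Extrapolated value = (8·A(h/2) − A(h)) / (8 − 1)
= (8·4.241342 − 4.134462) / 7
= 29.796274 / 7 = 4.256611

4.2566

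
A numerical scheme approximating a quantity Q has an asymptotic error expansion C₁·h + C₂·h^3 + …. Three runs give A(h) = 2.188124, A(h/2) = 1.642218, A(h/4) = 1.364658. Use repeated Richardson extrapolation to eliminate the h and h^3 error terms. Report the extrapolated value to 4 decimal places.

1.0858

First eliminate the h term (factor 2^1 = 2):
  B₁ = (2·1.642218 − 2.188124)/1 = 1.096312
  B₂ = (2·1.364658 − 1.642218)/1 = 1.087098
Then eliminate the h^3 term (factor 2^3 = 8):
  (8·1.087098 − 1.096312)/7 = 1.085782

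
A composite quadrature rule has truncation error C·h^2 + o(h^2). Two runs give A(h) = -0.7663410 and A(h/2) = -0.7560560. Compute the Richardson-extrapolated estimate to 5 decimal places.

Extrapolated value = (4·A(h/2) − A(h)) / (4 − 1)
= (4·(-0.7560560) − (-0.7663410)) / 3
= -2.2578830 / 3 = -0.7526277

-0.75263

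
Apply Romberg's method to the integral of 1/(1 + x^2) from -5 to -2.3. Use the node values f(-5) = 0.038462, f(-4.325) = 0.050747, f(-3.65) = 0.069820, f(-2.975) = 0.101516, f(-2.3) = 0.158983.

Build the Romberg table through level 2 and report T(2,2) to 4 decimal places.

0.2128

T(0,0) (trapezoid, 1 panel, h=2.7000): 0.266551
T(1,0) (trapezoid, 2 panels, h=1.3500): 0.227532
T(2,0) (trapezoid, 4 panels, h=0.6750): 0.216544
T(1,1) = 0.227532 + (0.227532 − 0.266551)/3 = 0.214526
T(2,1) = 0.216544 + (0.216544 − 0.227532)/3 = 0.212881
T(2,2) = 0.212881 + (0.212881 − 0.214526)/15 = 0.212771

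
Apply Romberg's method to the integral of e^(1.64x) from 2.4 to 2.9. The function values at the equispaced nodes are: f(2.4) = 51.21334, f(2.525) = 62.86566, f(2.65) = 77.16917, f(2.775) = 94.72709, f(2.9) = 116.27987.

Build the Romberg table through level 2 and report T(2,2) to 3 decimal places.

T(0,0) (trapezoid, 1 panel, h=0.5000): 41.87330
T(1,0) (trapezoid, 2 panels, h=0.2500): 40.22894
T(2,0) (trapezoid, 4 panels, h=0.1250): 39.81357
T(1,1) = 40.22894 + (40.22894 − 41.87330)/3 = 39.68082
T(2,1) = 39.81357 + (39.81357 − 40.22894)/3 = 39.67511
T(2,2) = 39.67511 + (39.67511 − 39.68082)/15 = 39.67473

39.675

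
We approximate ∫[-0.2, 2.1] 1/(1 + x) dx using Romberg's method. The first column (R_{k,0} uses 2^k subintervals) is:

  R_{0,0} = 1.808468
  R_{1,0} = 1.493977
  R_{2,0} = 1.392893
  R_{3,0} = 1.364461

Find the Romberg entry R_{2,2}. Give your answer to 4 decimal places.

Richardson extrapolation on the trapezoidal column (denominator 4−1=3):
R_{1,1} = 1.493977 + (1.493977 − 1.808468)/3 = 1.389147
R_{2,1} = 1.392893 + (1.392893 − 1.493977)/3 = 1.359198
R_{2,2} = (16·1.359198 − 1.389147) / 15 = 1.357201

1.3572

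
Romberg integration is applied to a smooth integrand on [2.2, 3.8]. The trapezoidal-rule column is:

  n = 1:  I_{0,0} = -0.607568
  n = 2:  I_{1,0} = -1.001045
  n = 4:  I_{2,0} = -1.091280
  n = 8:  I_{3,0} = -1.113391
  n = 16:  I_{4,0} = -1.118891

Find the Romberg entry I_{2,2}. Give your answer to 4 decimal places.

-1.1206

I_{1,1} = -1.001045 + (-1.001045 − (-0.607568))/3 = -1.132204
I_{2,1} = -1.091280 + (-1.091280 − (-1.001045))/3 = -1.121358
I_{2,2} = -1.121358 + (-1.121358 − (-1.132204))/15 = -1.120635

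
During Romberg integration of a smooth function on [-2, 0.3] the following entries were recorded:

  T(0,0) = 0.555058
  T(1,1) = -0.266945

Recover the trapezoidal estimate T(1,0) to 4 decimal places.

-0.0614

From T(1,1) = (4·T(1,0) − T(0,0))/3, solve for T(1,0):
4·T(1,0) = 3·(-0.266945) + 0.555058 = -0.245777
T(1,0) = -0.061444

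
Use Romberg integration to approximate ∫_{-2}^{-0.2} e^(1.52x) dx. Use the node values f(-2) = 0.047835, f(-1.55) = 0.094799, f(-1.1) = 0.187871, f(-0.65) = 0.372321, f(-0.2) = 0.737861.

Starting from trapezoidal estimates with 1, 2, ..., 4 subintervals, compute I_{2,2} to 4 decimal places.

0.4540

I_{0,0} (trapezoid, 1 panel, h=1.8000): 0.707126
I_{1,0} (trapezoid, 2 panels, h=0.9000): 0.522647
I_{2,0} (trapezoid, 4 panels, h=0.4500): 0.471528
I_{1,1} = 0.522647 + (0.522647 − 0.707126)/3 = 0.461154
I_{2,1} = 0.471528 + (0.471528 − 0.522647)/3 = 0.454488
I_{2,2} = 0.454488 + (0.454488 − 0.461154)/15 = 0.454044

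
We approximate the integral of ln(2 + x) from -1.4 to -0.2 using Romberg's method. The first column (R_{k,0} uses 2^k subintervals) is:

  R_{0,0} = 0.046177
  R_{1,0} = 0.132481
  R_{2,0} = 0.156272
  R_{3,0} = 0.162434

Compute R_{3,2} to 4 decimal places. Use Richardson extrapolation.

Richardson extrapolation on the trapezoidal column (denominator 4−1=3):
R_{2,1} = (4·0.156272 − 0.132481) / 3 = 0.164202
R_{3,1} = 0.162434 + (0.162434 − 0.156272)/3 = 0.164488
R_{3,2} = 0.164488 + (0.164488 − 0.164202)/15 = 0.164507
(Column j=1 coincides with Simpson's rule on the same nodes.)

0.1645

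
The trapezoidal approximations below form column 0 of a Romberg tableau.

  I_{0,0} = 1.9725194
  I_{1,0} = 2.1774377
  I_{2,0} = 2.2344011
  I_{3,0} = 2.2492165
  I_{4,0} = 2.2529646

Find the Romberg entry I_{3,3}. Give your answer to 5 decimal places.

Richardson extrapolation on the trapezoidal column (denominator 4−1=3):
I_{1,1} = 2.1774377 + (2.1774377 − 1.9725194)/3 = 2.2457438
I_{2,1} = 2.2344011 + (2.2344011 − 2.1774377)/3 = 2.2533889
I_{3,1} = (4·2.2492165 − 2.2344011) / 3 = 2.2541550
I_{2,2} = 2.2533889 + (2.2533889 − 2.2457438)/15 = 2.2538986
I_{3,2} = 2.2541550 + (2.2541550 − 2.2533889)/15 = 2.2542061
I_{3,3} = 2.2542061 + (2.2542061 − 2.2538986)/63 = 2.2542110
(Column j=1 coincides with Simpson's rule on the same nodes.)

2.25421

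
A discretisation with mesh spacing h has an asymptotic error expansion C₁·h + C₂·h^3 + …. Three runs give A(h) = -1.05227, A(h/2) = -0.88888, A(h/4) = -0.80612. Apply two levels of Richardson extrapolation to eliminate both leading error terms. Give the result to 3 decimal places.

-0.723

First eliminate the h term (factor 2^1 = 2):
  B₁ = (2·(-0.88888) − (-1.05227))/1 = -0.72549
  B₂ = (2·(-0.80612) − (-0.88888))/1 = -0.72336
Then eliminate the h^3 term (factor 2^3 = 8):
  (8·(-0.72336) − (-0.72549))/7 = -0.72306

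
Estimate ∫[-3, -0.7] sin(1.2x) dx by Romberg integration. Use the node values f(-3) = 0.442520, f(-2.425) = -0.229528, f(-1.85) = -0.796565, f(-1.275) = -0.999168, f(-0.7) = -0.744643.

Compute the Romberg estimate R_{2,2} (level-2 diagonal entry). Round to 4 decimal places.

-1.3031

R_{0,0} (trapezoid, 1 panel, h=2.3000): -0.347441
R_{1,0} (trapezoid, 2 panels, h=1.1500): -1.089770
R_{2,0} (trapezoid, 4 panels, h=0.5750): -1.251385
R_{1,1} = -1.089770 + (-1.089770 − (-0.347441))/3 = -1.337213
R_{2,1} = -1.251385 + (-1.251385 − (-1.089770))/3 = -1.305257
R_{2,2} = -1.305257 + (-1.305257 − (-1.337213))/15 = -1.303127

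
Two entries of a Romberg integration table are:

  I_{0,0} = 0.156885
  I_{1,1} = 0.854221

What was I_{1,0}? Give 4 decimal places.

From I_{1,1} = (4·I_{1,0} − I_{0,0})/3, solve for I_{1,0}:
4·I_{1,0} = 3·0.854221 + 0.156885 = 2.719548
I_{1,0} = 0.679887

0.6799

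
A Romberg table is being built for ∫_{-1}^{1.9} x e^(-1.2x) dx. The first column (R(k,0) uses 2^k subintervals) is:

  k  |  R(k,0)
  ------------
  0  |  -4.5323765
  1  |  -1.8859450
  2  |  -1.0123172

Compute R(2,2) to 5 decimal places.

-0.70226

R(1,1) = -1.8859450 + (-1.8859450 − (-4.5323765))/3 = -1.0038012
R(2,1) = (4·(-1.0123172) − (-1.8859450)) / 3 = -0.7211079
R(2,2) = (16·(-0.7211079) − (-1.0038012)) / 15 = -0.7022617
(Column j=1 coincides with Simpson's rule on the same nodes.)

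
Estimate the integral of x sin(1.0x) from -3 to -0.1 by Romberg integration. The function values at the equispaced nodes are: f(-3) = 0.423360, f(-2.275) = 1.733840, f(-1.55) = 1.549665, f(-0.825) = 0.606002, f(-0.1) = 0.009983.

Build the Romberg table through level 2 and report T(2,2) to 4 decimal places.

T(0,0) (trapezoid, 1 panel, h=2.9000): 0.628347
T(1,0) (trapezoid, 2 panels, h=1.4500): 2.561188
T(2,0) (trapezoid, 4 panels, h=0.7250): 2.976979
T(1,1) = 2.561188 + (2.561188 − 0.628347)/3 = 3.205468
T(2,1) = 2.976979 + (2.976979 − 2.561188)/3 = 3.115576
T(2,2) = 3.115576 + (3.115576 − 3.205468)/15 = 3.109583

3.1096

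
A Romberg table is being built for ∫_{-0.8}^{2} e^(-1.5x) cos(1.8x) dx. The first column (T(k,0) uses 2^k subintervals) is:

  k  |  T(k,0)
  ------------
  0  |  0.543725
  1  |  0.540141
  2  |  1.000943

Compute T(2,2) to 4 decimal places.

1.1956

T(1,1) = (4·0.540141 − 0.543725) / 3 = 0.538946
T(2,1) = (4·1.000943 − 0.540141) / 3 = 1.154544
T(2,2) = (16·1.154544 − 0.538946) / 15 = 1.195584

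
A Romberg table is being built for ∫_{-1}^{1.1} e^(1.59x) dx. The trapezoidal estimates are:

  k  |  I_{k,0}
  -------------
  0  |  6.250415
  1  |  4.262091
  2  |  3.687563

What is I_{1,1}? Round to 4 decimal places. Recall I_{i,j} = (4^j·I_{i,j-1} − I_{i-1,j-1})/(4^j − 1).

3.5993

Richardson extrapolation on the trapezoidal column (denominator 4−1=3):
I_{1,1} = 4.262091 + (4.262091 − 6.250415)/3 = 3.599316
(Column j=1 coincides with Simpson's rule on the same nodes.)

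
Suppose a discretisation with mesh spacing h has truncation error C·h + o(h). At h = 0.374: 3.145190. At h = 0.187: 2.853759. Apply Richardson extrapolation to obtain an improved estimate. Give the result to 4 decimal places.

2.5623

The leading error scales as h; refining by a factor of 2 reduces it by 2^1 = 2.
Extrapolated value = (2·A(h/2) − A(h)) / (2 − 1)
= (2·2.853759 − 3.145190) / 1
= 2.562328 / 1 = 2.562328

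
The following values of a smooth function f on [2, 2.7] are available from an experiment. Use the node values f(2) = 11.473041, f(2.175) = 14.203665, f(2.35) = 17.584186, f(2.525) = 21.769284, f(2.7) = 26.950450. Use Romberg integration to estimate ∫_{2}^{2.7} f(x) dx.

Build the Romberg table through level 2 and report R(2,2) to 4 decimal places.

12.6864

R(0,0) (trapezoid, 1 panel, h=0.7000): 13.448222
R(1,0) (trapezoid, 2 panels, h=0.3500): 12.878576
R(2,0) (trapezoid, 4 panels, h=0.1750): 12.734554
R(1,1) = 12.878576 + (12.878576 − 13.448222)/3 = 12.688694
R(2,1) = 12.734554 + (12.734554 − 12.878576)/3 = 12.686547
R(2,2) = 12.686547 + (12.686547 − 12.688694)/15 = 12.686404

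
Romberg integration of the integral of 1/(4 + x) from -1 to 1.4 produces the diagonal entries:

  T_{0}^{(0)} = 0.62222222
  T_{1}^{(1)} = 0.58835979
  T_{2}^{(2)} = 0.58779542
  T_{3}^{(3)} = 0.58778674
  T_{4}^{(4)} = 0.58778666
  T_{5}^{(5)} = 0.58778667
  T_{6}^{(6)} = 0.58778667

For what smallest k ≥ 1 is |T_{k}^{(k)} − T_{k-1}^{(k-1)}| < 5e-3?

|T_{1}^{(1)} − T_{0}^{(0)}| = 0.03386243 ≥ 5e-3
|T_{2}^{(2)} − T_{1}^{(1)}| = 0.00056437 < 5e-3

k = 2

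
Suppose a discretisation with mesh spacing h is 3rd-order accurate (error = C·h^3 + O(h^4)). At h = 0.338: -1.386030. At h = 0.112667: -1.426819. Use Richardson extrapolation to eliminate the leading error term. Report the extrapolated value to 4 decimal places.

Extrapolated value = (27·A(h/3) − A(h)) / (27 − 1)
= (27·(-1.426819) − (-1.386030)) / 26
= -37.138083 / 26 = -1.428388

-1.4284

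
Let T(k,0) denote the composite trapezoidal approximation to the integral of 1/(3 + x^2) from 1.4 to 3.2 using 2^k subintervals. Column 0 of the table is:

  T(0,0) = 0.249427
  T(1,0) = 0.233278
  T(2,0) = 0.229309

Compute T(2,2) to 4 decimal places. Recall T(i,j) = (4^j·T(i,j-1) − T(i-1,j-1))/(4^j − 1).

0.2280

Richardson extrapolation on the trapezoidal column (denominator 4−1=3):
T(1,1) = 0.233278 + (0.233278 − 0.249427)/3 = 0.227895
T(2,1) = 0.229309 + (0.229309 − 0.233278)/3 = 0.227986
T(2,2) = (16·0.227986 − 0.227895) / 15 = 0.227992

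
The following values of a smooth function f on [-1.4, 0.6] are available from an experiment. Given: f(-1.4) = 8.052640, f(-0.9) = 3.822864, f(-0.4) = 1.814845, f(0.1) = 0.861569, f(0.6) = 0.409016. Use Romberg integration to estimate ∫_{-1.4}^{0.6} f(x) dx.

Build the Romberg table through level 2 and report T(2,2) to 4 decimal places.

T(0,0) (trapezoid, 1 panel, h=2.0000): 8.461656
T(1,0) (trapezoid, 2 panels, h=1.0000): 6.045673
T(2,0) (trapezoid, 4 panels, h=0.5000): 5.365053
T(1,1) = 6.045673 + (6.045673 − 8.461656)/3 = 5.240345
T(2,1) = 5.365053 + (5.365053 − 6.045673)/3 = 5.138180
T(2,2) = 5.138180 + (5.138180 − 5.240345)/15 = 5.131369

5.1314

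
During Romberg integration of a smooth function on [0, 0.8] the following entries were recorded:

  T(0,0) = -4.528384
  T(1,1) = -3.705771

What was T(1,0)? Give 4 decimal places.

-3.9114

From T(1,1) = (4·T(1,0) − T(0,0))/3, solve for T(1,0):
4·T(1,0) = 3·(-3.705771) + (-4.528384) = -15.645697
T(1,0) = -3.911424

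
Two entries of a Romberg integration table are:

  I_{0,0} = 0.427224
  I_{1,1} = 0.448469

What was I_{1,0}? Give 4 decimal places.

0.4432

From I_{1,1} = (4·I_{1,0} − I_{0,0})/3, solve for I_{1,0}:
4·I_{1,0} = 3·0.448469 + 0.427224 = 1.772631
I_{1,0} = 0.443158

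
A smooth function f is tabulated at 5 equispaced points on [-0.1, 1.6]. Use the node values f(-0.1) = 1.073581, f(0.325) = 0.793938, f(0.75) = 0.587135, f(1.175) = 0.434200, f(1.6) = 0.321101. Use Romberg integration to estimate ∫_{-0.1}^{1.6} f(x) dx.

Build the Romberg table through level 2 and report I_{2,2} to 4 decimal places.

I_{0,0} (trapezoid, 1 panel, h=1.7000): 1.185480
I_{1,0} (trapezoid, 2 panels, h=0.8500): 1.091805
I_{2,0} (trapezoid, 4 panels, h=0.4250): 1.067861
I_{1,1} = 1.091805 + (1.091805 − 1.185480)/3 = 1.060580
I_{2,1} = 1.067861 + (1.067861 − 1.091805)/3 = 1.059880
I_{2,2} = 1.059880 + (1.059880 − 1.060580)/15 = 1.059833

1.0598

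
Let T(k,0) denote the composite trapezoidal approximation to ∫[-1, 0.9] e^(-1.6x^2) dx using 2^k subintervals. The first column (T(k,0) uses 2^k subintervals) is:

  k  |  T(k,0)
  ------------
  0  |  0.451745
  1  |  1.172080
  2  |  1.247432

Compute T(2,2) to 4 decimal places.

Richardson extrapolation on the trapezoidal column (denominator 4−1=3):
T(1,1) = 1.172080 + (1.172080 − 0.451745)/3 = 1.412192
T(2,1) = 1.247432 + (1.247432 − 1.172080)/3 = 1.272549
T(2,2) = 1.272549 + (1.272549 − 1.412192)/15 = 1.263239

1.2632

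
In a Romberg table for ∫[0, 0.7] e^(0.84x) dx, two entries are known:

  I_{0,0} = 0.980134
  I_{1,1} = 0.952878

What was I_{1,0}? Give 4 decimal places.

From I_{1,1} = (4·I_{1,0} − I_{0,0})/3, solve for I_{1,0}:
4·I_{1,0} = 3·0.952878 + 0.980134 = 3.838768
I_{1,0} = 0.959692

0.9597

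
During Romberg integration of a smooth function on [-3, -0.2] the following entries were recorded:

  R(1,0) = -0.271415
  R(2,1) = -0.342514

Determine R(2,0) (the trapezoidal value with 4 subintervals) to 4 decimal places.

From R(2,1) = (4·R(2,0) − R(1,0))/3, solve for R(2,0):
4·R(2,0) = 3·(-0.342514) + (-0.271415) = -1.298957
R(2,0) = -0.324739

-0.3247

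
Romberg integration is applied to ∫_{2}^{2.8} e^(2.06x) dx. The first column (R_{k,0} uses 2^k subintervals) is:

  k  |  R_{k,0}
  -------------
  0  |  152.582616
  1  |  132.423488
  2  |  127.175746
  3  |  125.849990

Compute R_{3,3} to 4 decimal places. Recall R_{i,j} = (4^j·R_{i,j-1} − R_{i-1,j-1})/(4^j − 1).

Richardson extrapolation on the trapezoidal column (denominator 4−1=3):
R_{1,1} = (4·132.423488 − 152.582616) / 3 = 125.703779
R_{2,1} = 127.175746 + (127.175746 − 132.423488)/3 = 125.426499
R_{3,1} = (4·125.849990 − 127.175746) / 3 = 125.408071
R_{2,2} = (16·125.426499 − 125.703779) / 15 = 125.408014
R_{3,2} = (16·125.408071 − 125.426499) / 15 = 125.406842
R_{3,3} = (64·125.406842 − 125.408014) / 63 = 125.406823

125.4068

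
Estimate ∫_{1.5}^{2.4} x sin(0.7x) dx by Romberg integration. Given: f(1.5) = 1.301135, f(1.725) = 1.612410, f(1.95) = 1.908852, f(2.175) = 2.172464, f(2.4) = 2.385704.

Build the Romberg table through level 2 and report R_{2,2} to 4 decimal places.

R_{0,0} (trapezoid, 1 panel, h=0.9000): 1.659078
R_{1,0} (trapezoid, 2 panels, h=0.4500): 1.688522
R_{2,0} (trapezoid, 4 panels, h=0.2250): 1.695858
R_{1,1} = 1.688522 + (1.688522 − 1.659078)/3 = 1.698337
R_{2,1} = 1.695858 + (1.695858 − 1.688522)/3 = 1.698303
R_{2,2} = 1.698303 + (1.698303 − 1.698337)/15 = 1.698301

1.6983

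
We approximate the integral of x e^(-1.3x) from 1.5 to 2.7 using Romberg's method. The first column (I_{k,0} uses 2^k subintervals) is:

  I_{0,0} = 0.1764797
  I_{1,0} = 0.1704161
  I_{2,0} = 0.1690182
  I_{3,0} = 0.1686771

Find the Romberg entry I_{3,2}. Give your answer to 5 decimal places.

I_{2,1} = (4·0.1690182 − 0.1704161) / 3 = 0.1685522
I_{3,1} = (4·0.1686771 − 0.1690182) / 3 = 0.1685634
I_{3,2} = (16·0.1685634 − 0.1685522) / 15 = 0.1685641

0.16856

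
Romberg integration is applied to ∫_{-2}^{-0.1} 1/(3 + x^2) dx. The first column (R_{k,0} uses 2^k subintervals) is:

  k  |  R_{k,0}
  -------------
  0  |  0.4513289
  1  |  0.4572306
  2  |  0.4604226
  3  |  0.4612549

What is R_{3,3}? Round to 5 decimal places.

0.46153

R_{1,1} = 0.4572306 + (0.4572306 − 0.4513289)/3 = 0.4591978
R_{2,1} = (4·0.4604226 − 0.4572306) / 3 = 0.4614866
R_{3,1} = 0.4612549 + (0.4612549 − 0.4604226)/3 = 0.4615323
R_{2,2} = (16·0.4614866 − 0.4591978) / 15 = 0.4616392
R_{3,2} = (16·0.4615323 − 0.4614866) / 15 = 0.4615353
R_{3,3} = 0.4615353 + (0.4615353 − 0.4616392)/63 = 0.4615337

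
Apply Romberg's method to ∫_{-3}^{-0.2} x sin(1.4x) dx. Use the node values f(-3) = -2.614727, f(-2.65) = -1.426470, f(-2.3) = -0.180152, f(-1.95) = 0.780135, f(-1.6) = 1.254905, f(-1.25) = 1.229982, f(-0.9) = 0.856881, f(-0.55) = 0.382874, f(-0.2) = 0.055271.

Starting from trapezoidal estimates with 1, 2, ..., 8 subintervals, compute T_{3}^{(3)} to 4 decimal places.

0.6023

T_{0}^{(0)} (trapezoid, 1 panel, h=2.8000): -3.583238
T_{1}^{(0)} (trapezoid, 2 panels, h=1.4000): -0.034752
T_{2}^{(0)} (trapezoid, 4 panels, h=0.7000): 0.456334
T_{3}^{(0)} (trapezoid, 8 panels, h=0.3500): 0.566449
T_{1}^{(1)} = -0.034752 + (-0.034752 − (-3.583238))/3 = 1.148077
T_{2}^{(1)} = 0.456334 + (0.456334 − (-0.034752))/3 = 0.620029
T_{3}^{(1)} = 0.566449 + (0.566449 − 0.456334)/3 = 0.603154
T_{2}^{(2)} = 0.620029 + (0.620029 − 1.148077)/15 = 0.584826
T_{3}^{(2)} = 0.603154 + (0.603154 − 0.620029)/15 = 0.602029
T_{3}^{(3)} = 0.602029 + (0.602029 − 0.584826)/63 = 0.602302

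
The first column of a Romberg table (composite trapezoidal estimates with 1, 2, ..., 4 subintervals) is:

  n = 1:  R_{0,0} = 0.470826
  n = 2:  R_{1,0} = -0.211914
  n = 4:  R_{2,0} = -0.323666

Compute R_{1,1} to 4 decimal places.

Richardson extrapolation on the trapezoidal column (denominator 4−1=3):
R_{1,1} = -0.211914 + (-0.211914 − 0.470826)/3 = -0.439494
(Column j=1 coincides with Simpson's rule on the same nodes.)

-0.4395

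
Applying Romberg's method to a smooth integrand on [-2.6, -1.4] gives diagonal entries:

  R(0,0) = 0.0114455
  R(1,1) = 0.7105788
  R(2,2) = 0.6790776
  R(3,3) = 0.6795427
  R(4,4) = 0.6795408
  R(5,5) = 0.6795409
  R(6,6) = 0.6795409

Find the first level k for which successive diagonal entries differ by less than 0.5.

|R(1,1) − R(0,0)| = 0.6991333 ≥ 0.5
|R(2,2) − R(1,1)| = 0.0315012 < 0.5

k = 2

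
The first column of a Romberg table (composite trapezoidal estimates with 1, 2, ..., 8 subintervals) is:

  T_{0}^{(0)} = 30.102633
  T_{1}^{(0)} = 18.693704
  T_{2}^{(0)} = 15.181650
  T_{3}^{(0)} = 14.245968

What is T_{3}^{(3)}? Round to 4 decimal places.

13.9286

T_{1}^{(1)} = (4·18.693704 − 30.102633) / 3 = 14.890728
T_{2}^{(1)} = (4·15.181650 − 18.693704) / 3 = 14.010965
T_{3}^{(1)} = 14.245968 + (14.245968 − 15.181650)/3 = 13.934074
T_{2}^{(2)} = (16·14.010965 − 14.890728) / 15 = 13.952314
T_{3}^{(2)} = (16·13.934074 − 14.010965) / 15 = 13.928948
T_{3}^{(3)} = 13.928948 + (13.928948 − 13.952314)/63 = 13.928577
(Column j=1 coincides with Simpson's rule on the same nodes.)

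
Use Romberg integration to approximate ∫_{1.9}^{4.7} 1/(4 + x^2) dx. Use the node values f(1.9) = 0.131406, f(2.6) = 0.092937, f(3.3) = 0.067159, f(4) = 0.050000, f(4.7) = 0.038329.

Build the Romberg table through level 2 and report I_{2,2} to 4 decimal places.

I_{0,0} (trapezoid, 1 panel, h=2.8000): 0.237629
I_{1,0} (trapezoid, 2 panels, h=1.4000): 0.212837
I_{2,0} (trapezoid, 4 panels, h=0.7000): 0.206474
I_{1,1} = 0.212837 + (0.212837 − 0.237629)/3 = 0.204573
I_{2,1} = 0.206474 + (0.206474 − 0.212837)/3 = 0.204353
I_{2,2} = 0.204353 + (0.204353 − 0.204573)/15 = 0.204338

0.2043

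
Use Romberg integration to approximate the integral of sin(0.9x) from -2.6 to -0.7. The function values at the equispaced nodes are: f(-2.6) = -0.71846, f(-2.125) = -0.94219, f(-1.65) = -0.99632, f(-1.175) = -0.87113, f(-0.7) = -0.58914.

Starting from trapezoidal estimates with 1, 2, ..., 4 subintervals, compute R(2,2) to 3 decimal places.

R(0,0) (trapezoid, 1 panel, h=1.9000): -1.24222
R(1,0) (trapezoid, 2 panels, h=0.9500): -1.56761
R(2,0) (trapezoid, 4 panels, h=0.4750): -1.64513
R(1,1) = -1.56761 + (-1.56761 − (-1.24222))/3 = -1.67607
R(2,1) = -1.64513 + (-1.64513 − (-1.56761))/3 = -1.67097
R(2,2) = -1.67097 + (-1.67097 − (-1.67607))/15 = -1.67063

-1.671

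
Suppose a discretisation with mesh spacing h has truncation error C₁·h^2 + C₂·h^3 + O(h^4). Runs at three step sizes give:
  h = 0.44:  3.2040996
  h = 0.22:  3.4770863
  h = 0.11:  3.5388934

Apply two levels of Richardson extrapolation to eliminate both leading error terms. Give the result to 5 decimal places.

3.55827

First eliminate the h^2 term (factor 2^2 = 4):
  B₁ = (4·3.4770863 − 3.2040996)/3 = 3.5680819
  B₂ = (4·3.5388934 − 3.4770863)/3 = 3.5594958
Then eliminate the h^3 term (factor 2^3 = 8):
  (8·3.5594958 − 3.5680819)/7 = 3.5582692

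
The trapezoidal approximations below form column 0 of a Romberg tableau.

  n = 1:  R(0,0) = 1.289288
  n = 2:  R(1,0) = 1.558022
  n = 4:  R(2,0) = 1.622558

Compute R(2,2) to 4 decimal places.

1.6438

Richardson extrapolation on the trapezoidal column (denominator 4−1=3):
R(1,1) = 1.558022 + (1.558022 − 1.289288)/3 = 1.647600
R(2,1) = 1.622558 + (1.622558 − 1.558022)/3 = 1.644070
R(2,2) = (16·1.644070 − 1.647600) / 15 = 1.643835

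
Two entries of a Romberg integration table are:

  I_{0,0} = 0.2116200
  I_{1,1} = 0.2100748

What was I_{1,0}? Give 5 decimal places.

From I_{1,1} = (4·I_{1,0} − I_{0,0})/3, solve for I_{1,0}:
4·I_{1,0} = 3·0.2100748 + 0.2116200 = 0.8418444
I_{1,0} = 0.2104611

0.21046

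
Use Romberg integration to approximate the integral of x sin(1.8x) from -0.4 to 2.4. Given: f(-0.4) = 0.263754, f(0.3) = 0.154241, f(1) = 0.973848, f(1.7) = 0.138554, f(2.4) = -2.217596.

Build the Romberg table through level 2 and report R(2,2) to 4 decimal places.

R(0,0) (trapezoid, 1 panel, h=2.8000): -2.735379
R(1,0) (trapezoid, 2 panels, h=1.4000): -0.004302
R(2,0) (trapezoid, 4 panels, h=0.7000): 0.202805
R(1,1) = -0.004302 + (-0.004302 − (-2.735379))/3 = 0.906057
R(2,1) = 0.202805 + (0.202805 − (-0.004302))/3 = 0.271841
R(2,2) = 0.271841 + (0.271841 − 0.906057)/15 = 0.229560

0.2296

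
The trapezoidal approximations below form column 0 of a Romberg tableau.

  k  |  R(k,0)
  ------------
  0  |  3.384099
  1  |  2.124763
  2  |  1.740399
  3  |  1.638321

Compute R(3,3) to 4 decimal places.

Richardson extrapolation on the trapezoidal column (denominator 4−1=3):
R(1,1) = 2.124763 + (2.124763 − 3.384099)/3 = 1.704984
R(2,1) = (4·1.740399 − 2.124763) / 3 = 1.612278
R(3,1) = (4·1.638321 − 1.740399) / 3 = 1.604295
R(2,2) = (16·1.612278 − 1.704984) / 15 = 1.606098
R(3,2) = 1.604295 + (1.604295 − 1.612278)/15 = 1.603763
R(3,3) = (64·1.603763 − 1.606098) / 63 = 1.603726

1.6037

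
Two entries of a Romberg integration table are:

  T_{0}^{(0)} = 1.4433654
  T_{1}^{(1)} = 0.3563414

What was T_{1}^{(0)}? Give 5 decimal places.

From T_{1}^{(1)} = (4·T_{1}^{(0)} − T_{0}^{(0)})/3, solve for T_{1}^{(0)}:
4·T_{1}^{(0)} = 3·0.3563414 + 1.4433654 = 2.5123896
T_{1}^{(0)} = 0.6280974

0.62810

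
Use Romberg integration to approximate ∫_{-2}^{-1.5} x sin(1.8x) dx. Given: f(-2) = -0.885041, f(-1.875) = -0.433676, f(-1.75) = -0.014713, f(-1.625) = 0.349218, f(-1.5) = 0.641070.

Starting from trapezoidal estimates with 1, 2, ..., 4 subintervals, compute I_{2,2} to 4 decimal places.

I_{0,0} (trapezoid, 1 panel, h=0.5000): -0.060993
I_{1,0} (trapezoid, 2 panels, h=0.2500): -0.034175
I_{2,0} (trapezoid, 4 panels, h=0.1250): -0.027645
I_{1,1} = -0.034175 + (-0.034175 − (-0.060993))/3 = -0.025236
I_{2,1} = -0.027645 + (-0.027645 − (-0.034175))/3 = -0.025468
I_{2,2} = -0.025468 + (-0.025468 − (-0.025236))/15 = -0.025483

-0.0255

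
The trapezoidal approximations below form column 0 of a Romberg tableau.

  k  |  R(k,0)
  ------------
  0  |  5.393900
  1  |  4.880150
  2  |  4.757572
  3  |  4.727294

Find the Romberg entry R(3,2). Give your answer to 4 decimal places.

4.7172

R(2,1) = (4·4.757572 − 4.880150) / 3 = 4.716713
R(3,1) = 4.727294 + (4.727294 − 4.757572)/3 = 4.717201
R(3,2) = (16·4.717201 − 4.716713) / 15 = 4.717234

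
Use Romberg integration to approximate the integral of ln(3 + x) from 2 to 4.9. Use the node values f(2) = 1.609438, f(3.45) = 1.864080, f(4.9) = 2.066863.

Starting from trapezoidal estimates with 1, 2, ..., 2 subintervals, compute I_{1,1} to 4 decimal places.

5.3808

I_{0,0} (trapezoid, 1 panel, h=2.9000): 5.330636
I_{1,0} (trapezoid, 2 panels, h=1.4500): 5.368234
I_{1,1} = 5.368234 + (5.368234 − 5.330636)/3 = 5.380767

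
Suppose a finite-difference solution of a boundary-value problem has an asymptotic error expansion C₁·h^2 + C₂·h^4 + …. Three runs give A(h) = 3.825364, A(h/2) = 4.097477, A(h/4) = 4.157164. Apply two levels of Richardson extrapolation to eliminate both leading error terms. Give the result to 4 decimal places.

4.1763

First eliminate the h^2 term (factor 2^2 = 4):
  B₁ = (4·4.097477 − 3.825364)/3 = 4.188181
  B₂ = (4·4.157164 − 4.097477)/3 = 4.177060
Then eliminate the h^4 term (factor 2^4 = 16):
  (16·4.177060 − 4.188181)/15 = 4.176319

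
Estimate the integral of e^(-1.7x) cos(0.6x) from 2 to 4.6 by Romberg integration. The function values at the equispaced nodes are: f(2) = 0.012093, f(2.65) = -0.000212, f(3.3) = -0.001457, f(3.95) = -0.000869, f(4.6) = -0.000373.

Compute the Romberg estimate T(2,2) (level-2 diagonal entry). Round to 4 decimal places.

0.0009

T(0,0) (trapezoid, 1 panel, h=2.6000): 0.015236
T(1,0) (trapezoid, 2 panels, h=1.3000): 0.005724
T(2,0) (trapezoid, 4 panels, h=0.6500): 0.002159
T(1,1) = 0.005724 + (0.005724 − 0.015236)/3 = 0.002553
T(2,1) = 0.002159 + (0.002159 − 0.005724)/3 = 0.000971
T(2,2) = 0.000971 + (0.000971 − 0.002553)/15 = 0.000866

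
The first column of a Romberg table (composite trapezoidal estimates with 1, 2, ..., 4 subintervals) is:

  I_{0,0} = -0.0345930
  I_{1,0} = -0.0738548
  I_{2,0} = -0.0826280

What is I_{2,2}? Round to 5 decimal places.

-0.08546

Richardson extrapolation on the trapezoidal column (denominator 4−1=3):
I_{1,1} = (4·(-0.0738548) − (-0.0345930)) / 3 = -0.0869421
I_{2,1} = (4·(-0.0826280) − (-0.0738548)) / 3 = -0.0855524
I_{2,2} = (16·(-0.0855524) − (-0.0869421)) / 15 = -0.0854598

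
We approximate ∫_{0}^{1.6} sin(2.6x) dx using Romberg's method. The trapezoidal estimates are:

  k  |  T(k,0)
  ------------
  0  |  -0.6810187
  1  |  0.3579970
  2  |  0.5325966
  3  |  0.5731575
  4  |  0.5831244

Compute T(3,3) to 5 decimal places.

0.58645

T(1,1) = (4·0.3579970 − (-0.6810187)) / 3 = 0.7043356
T(2,1) = (4·0.5325966 − 0.3579970) / 3 = 0.5907965
T(3,1) = 0.5731575 + (0.5731575 − 0.5325966)/3 = 0.5866778
T(2,2) = 0.5907965 + (0.5907965 − 0.7043356)/15 = 0.5832272
T(3,2) = 0.5866778 + (0.5866778 − 0.5907965)/15 = 0.5864032
T(3,3) = (64·0.5864032 − 0.5832272) / 63 = 0.5864536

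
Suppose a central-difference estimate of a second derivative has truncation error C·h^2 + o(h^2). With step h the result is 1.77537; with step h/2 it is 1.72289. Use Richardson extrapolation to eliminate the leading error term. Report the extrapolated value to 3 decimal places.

The leading error scales as h^2; refining by a factor of 2 reduces it by 2^2 = 4.
Extrapolated value = (4·A(h/2) − A(h)) / (4 − 1)
= (4·1.72289 − 1.77537) / 3
= 5.11619 / 3 = 1.70540

1.705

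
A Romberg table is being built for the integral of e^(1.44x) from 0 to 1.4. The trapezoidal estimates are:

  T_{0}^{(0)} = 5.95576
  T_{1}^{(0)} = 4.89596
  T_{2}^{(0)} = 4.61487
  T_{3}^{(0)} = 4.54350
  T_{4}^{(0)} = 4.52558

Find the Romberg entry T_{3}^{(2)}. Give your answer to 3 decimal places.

Richardson extrapolation on the trapezoidal column (denominator 4−1=3):
T_{2}^{(1)} = (4·4.61487 − 4.89596) / 3 = 4.52117
T_{3}^{(1)} = 4.54350 + (4.54350 − 4.61487)/3 = 4.51971
T_{3}^{(2)} = (16·4.51971 − 4.52117) / 15 = 4.51961

4.520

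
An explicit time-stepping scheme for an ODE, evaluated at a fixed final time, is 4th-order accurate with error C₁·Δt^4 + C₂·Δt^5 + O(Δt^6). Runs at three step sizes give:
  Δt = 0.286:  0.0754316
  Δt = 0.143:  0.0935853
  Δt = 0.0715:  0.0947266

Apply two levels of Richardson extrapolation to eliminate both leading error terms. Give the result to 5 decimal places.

0.09480

First eliminate the Δt^4 term (factor 2^4 = 16):
  B₁ = (16·0.0935853 − 0.0754316)/15 = 0.0947955
  B₂ = (16·0.0947266 − 0.0935853)/15 = 0.0948027
Then eliminate the Δt^5 term (factor 2^5 = 32):
  (32·0.0948027 − 0.0947955)/31 = 0.0948029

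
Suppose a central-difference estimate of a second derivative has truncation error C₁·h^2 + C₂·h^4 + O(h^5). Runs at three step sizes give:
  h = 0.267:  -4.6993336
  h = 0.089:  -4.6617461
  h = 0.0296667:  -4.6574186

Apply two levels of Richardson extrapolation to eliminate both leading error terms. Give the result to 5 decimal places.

-4.65688

First eliminate the h^2 term (factor 3^2 = 9):
  B₁ = (9·(-4.6617461) − (-4.6993336))/8 = -4.6570477
  B₂ = (9·(-4.6574186) − (-4.6617461))/8 = -4.6568777
Then eliminate the h^4 term (factor 3^4 = 81):
  (81·(-4.6568777) − (-4.6570477))/80 = -4.6568756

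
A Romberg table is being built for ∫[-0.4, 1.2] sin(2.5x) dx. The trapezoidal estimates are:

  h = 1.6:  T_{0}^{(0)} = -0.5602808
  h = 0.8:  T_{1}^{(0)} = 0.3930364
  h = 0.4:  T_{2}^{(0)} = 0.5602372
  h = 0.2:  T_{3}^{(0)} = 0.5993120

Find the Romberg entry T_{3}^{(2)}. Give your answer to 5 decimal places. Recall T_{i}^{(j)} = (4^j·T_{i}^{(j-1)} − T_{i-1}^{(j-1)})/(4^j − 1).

0.61209

Richardson extrapolation on the trapezoidal column (denominator 4−1=3):
T_{2}^{(1)} = 0.5602372 + (0.5602372 − 0.3930364)/3 = 0.6159708
T_{3}^{(1)} = 0.5993120 + (0.5993120 − 0.5602372)/3 = 0.6123369
T_{3}^{(2)} = (16·0.6123369 − 0.6159708) / 15 = 0.6120946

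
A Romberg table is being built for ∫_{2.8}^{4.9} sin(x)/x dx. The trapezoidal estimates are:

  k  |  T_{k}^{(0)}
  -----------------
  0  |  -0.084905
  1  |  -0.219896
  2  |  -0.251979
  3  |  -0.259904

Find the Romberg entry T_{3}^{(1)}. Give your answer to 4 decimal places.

Richardson extrapolation on the trapezoidal column (denominator 4−1=3):
T_{3}^{(1)} = (4·(-0.259904) − (-0.251979)) / 3 = -0.262546

-0.2625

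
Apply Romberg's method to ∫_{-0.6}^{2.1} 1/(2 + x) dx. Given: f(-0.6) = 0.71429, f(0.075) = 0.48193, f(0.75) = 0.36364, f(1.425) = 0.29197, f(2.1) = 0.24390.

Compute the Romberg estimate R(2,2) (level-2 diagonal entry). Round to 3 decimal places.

1.075

R(0,0) (trapezoid, 1 panel, h=2.7000): 1.29356
R(1,0) (trapezoid, 2 panels, h=1.3500): 1.13769
R(2,0) (trapezoid, 4 panels, h=0.6750): 1.09123
R(1,1) = 1.13769 + (1.13769 − 1.29356)/3 = 1.08573
R(2,1) = 1.09123 + (1.09123 − 1.13769)/3 = 1.07574
R(2,2) = 1.07574 + (1.07574 − 1.08573)/15 = 1.07507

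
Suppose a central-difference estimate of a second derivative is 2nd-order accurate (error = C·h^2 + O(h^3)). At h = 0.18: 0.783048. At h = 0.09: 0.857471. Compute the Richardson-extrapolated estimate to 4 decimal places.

The leading error scales as h^2; refining by a factor of 2 reduces it by 2^2 = 4.
Extrapolated value = (4·A(h/2) − A(h)) / (4 − 1)
= (4·0.857471 − 0.783048) / 3
= 2.646836 / 3 = 0.882279

0.8823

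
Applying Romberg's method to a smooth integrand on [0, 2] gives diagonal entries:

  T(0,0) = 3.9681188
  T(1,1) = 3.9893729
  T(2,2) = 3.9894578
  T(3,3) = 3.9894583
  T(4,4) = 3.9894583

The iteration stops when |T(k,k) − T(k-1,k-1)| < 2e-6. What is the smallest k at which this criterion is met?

k = 3

|T(1,1) − T(0,0)| = 0.0212541 ≥ 2e-6
|T(2,2) − T(1,1)| = 0.0000849 ≥ 2e-6
|T(3,3) − T(2,2)| = 0.0000005 < 2e-6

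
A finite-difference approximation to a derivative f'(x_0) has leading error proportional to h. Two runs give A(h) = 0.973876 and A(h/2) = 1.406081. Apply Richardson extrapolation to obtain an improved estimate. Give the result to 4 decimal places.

1.8383

Extrapolated value = (2·A(h/2) − A(h)) / (2 − 1)
= (2·1.406081 − 0.973876) / 1
= 1.838286 / 1 = 1.838286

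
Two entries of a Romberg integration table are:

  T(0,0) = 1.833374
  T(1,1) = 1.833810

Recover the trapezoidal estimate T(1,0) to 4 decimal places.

1.8337

From T(1,1) = (4·T(1,0) − T(0,0))/3, solve for T(1,0):
4·T(1,0) = 3·1.833810 + 1.833374 = 7.334804
T(1,0) = 1.833701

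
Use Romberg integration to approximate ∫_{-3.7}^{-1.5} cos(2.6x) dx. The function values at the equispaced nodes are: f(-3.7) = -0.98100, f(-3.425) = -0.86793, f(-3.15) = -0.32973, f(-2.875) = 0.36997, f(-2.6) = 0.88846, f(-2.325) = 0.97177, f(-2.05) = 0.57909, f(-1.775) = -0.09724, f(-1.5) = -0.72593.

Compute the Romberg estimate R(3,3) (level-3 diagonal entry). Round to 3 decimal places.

R(0,0) (trapezoid, 1 panel, h=2.2000): -1.87762
R(1,0) (trapezoid, 2 panels, h=1.1000): 0.03849
R(2,0) (trapezoid, 4 panels, h=0.5500): 0.15640
R(3,0) (trapezoid, 8 panels, h=0.2750): 0.18175
R(1,1) = 0.03849 + (0.03849 − (-1.87762))/3 = 0.67719
R(2,1) = 0.15640 + (0.15640 − 0.03849)/3 = 0.19570
R(3,1) = 0.18175 + (0.18175 − 0.15640)/3 = 0.19020
R(2,2) = 0.19570 + (0.19570 − 0.67719)/15 = 0.16360
R(3,2) = 0.19020 + (0.19020 − 0.19570)/15 = 0.18983
R(3,3) = 0.18983 + (0.18983 − 0.16360)/63 = 0.19025

0.190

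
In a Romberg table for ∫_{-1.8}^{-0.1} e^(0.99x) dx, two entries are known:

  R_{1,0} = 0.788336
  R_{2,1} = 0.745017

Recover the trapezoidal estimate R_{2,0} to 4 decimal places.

From R_{2,1} = (4·R_{2,0} − R_{1,0})/3, solve for R_{2,0}:
4·R_{2,0} = 3·0.745017 + 0.788336 = 3.023387
R_{2,0} = 0.755847

0.7558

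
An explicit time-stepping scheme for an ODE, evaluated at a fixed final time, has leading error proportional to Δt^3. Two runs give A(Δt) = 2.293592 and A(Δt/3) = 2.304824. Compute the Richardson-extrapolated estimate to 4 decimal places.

2.3053

The leading error scales as Δt^3; refining by a factor of 3 reduces it by 3^3 = 27.
Extrapolated value = (27·A(Δt/3) − A(Δt)) / (27 − 1)
= (27·2.304824 − 2.293592) / 26
= 59.936656 / 26 = 2.305256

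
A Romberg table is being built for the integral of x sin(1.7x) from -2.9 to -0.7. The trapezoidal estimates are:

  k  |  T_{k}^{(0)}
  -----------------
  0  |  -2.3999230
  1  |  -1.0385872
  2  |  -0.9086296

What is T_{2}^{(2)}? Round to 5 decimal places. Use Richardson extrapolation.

Richardson extrapolation on the trapezoidal column (denominator 4−1=3):
T_{1}^{(1)} = -1.0385872 + (-1.0385872 − (-2.3999230))/3 = -0.5848086
T_{2}^{(1)} = -0.9086296 + (-0.9086296 − (-1.0385872))/3 = -0.8653104
T_{2}^{(2)} = (16·(-0.8653104) − (-0.5848086)) / 15 = -0.8840105
(Column j=1 coincides with Simpson's rule on the same nodes.)

-0.88401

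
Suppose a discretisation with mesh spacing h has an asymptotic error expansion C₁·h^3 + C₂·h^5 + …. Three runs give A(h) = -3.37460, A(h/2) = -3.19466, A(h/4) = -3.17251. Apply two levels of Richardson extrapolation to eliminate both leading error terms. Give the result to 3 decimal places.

First eliminate the h^3 term (factor 2^3 = 8):
  B₁ = (8·(-3.19466) − (-3.37460))/7 = -3.16895
  B₂ = (8·(-3.17251) − (-3.19466))/7 = -3.16935
Then eliminate the h^5 term (factor 2^5 = 32):
  (32·(-3.16935) − (-3.16895))/31 = -3.16936

-3.169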